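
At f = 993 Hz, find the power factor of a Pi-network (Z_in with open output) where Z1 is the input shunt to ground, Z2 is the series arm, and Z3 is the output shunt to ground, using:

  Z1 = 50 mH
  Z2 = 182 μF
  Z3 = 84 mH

Step 1 — Angular frequency: ω = 2π·f = 2π·993 = 6239 rad/s.
Step 2 — Component impedances:
  Z1: Z = jωL = j·6239·0.05 = 0 + j312 Ω
  Z2: Z = 1/(jωC) = -j/(ω·C) = 0 - j0.8806 Ω
  Z3: Z = jωL = j·6239·0.084 = 0 + j524.1 Ω
Step 3 — With open output, the series arm Z2 and the output shunt Z3 appear in series to ground: Z2 + Z3 = 0 + j523.2 Ω.
Step 4 — Parallel with input shunt Z1: Z_in = Z1 || (Z2 + Z3) = 0 + j195.4 Ω = 195.4∠90.0° Ω.
Step 5 — Power factor: PF = cos(φ) = Re(Z)/|Z| = -0/195.4 = -0.
Step 6 — Type: Im(Z) = 195.4 ⇒ lagging (phase φ = 90.0°).

PF = -0 (lagging, φ = 90.0°)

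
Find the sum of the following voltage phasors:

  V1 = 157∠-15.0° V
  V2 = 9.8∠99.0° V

Step 1 — Convert each phasor to rectangular form:
  V1 = 157·(cos(-15.0°) + j·sin(-15.0°)) = 151.7 - j40.63 V
  V2 = 9.8·(cos(99.0°) + j·sin(99.0°)) = -1.533 + j9.679 V
Step 2 — Sum components: V_total = 150.1 - j30.96 V.
Step 3 — Convert to polar: |V_total| = 153.3 V, ∠V_total = -11.7°.

V_total = 153.3∠-11.7° V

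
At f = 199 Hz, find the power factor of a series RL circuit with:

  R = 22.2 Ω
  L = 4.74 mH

Step 1 — Angular frequency: ω = 2π·f = 2π·199 = 1250 rad/s.
Step 2 — Component impedances:
  R: Z = R = 22.2 Ω
  L: Z = jωL = j·1250·0.00474 = 0 + j5.927 Ω
Step 3 — Series combination: Z_total = R + L = 22.2 + j5.927 Ω = 22.98∠14.9° Ω.
Step 4 — Power factor: PF = cos(φ) = Re(Z)/|Z| = 22.2/22.977 = 0.9662.
Step 5 — Type: Im(Z) = 5.927 ⇒ lagging (phase φ = 14.9°).

PF = 0.9662 (lagging, φ = 14.9°)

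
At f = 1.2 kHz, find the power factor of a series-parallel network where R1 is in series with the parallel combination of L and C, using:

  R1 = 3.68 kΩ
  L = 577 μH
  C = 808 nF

Step 1 — Angular frequency: ω = 2π·f = 2π·1200 = 7540 rad/s.
Step 2 — Component impedances:
  R1: Z = R = 3680 Ω
  L: Z = jωL = j·7540·0.000577 = 0 + j4.35 Ω
  C: Z = 1/(jωC) = -j/(ω·C) = 0 - j164.1 Ω
Step 3 — Parallel branch: L || C = 1/(1/L + 1/C) = 0 + j4.469 Ω.
Step 4 — Series with R1: Z_total = R1 + (L || C) = 3680 + j4.469 Ω = 3680∠0.1° Ω.
Step 5 — Power factor: PF = cos(φ) = Re(Z)/|Z| = 3680/3680 = 1.
Step 6 — Type: Im(Z) = 4.469 ⇒ lagging (phase φ = 0.1°).

PF = 1 (lagging, φ = 0.1°)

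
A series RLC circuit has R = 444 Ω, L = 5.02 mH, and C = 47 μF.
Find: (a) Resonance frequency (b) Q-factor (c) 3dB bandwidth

Step 1 — Resonance condition Im(Z)=0 gives ω₀ = 1/√(LC).
Step 2 — ω₀ = 1/√(0.00502·4.7e-05) = 2059 rad/s.
Step 3 — f₀ = ω₀/(2π) = 327.7 Hz.
Step 4 — Series Q: Q = ω₀L/R = 2059·0.00502/444 = 0.02328.
Step 5 — 3dB bandwidth: Δω = ω₀/Q = 8.845e+04 rad/s; BW = Δω/(2π) = 1.408e+04 Hz.

(a) f₀ = 327.7 Hz  (b) Q = 0.02328  (c) BW = 1.408e+04 Hz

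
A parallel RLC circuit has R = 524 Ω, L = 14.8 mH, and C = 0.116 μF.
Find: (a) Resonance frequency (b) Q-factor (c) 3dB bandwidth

Step 1 — Resonance: ω₀ = 1/√(LC) = 1/√(0.0148·1.16e-07) = 2.413e+04 rad/s.
Step 2 — f₀ = ω₀/(2π) = 3841 Hz.
Step 3 — Parallel Q: Q = R/(ω₀L) = 524/(2.413e+04·0.0148) = 1.467.
Step 4 — Bandwidth: Δω = ω₀/Q = 1.645e+04 rad/s; BW = Δω/(2π) = 2618 Hz.

(a) f₀ = 3841 Hz  (b) Q = 1.467  (c) BW = 2618 Hz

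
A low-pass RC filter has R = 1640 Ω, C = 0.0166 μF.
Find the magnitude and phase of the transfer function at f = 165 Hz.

Step 1 — Angular frequency: ω = 2π·165 = 1037 rad/s.
Step 2 — Transfer function: H(jω) = 1/(1 + jωRC).
Step 3 — Denominator: 1 + jωRC = 1 + j·1037·1640·1.66e-08 = 1 + j0.02822.
Step 4 — H = 0.9992 - j0.0282.
Step 5 — Magnitude: |H| = 0.9996 (-0.0 dB); phase: φ = -1.6°.

|H| = 0.9996 (-0.0 dB), φ = -1.6°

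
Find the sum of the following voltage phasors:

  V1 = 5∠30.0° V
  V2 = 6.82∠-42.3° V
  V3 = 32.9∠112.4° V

Step 1 — Convert each phasor to rectangular form:
  V1 = 5·(cos(30.0°) + j·sin(30.0°)) = 4.33 + j2.5 V
  V2 = 6.82·(cos(-42.3°) + j·sin(-42.3°)) = 5.044 - j4.59 V
  V3 = 32.9·(cos(112.4°) + j·sin(112.4°)) = -12.54 + j30.42 V
Step 2 — Sum components: V_total = -3.163 + j28.33 V.
Step 3 — Convert to polar: |V_total| = 28.5 V, ∠V_total = 96.4°.

V_total = 28.5∠96.4° V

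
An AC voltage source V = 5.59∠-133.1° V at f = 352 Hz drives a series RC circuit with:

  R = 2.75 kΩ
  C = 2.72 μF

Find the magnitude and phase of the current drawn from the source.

Step 1 — Angular frequency: ω = 2π·f = 2π·352 = 2212 rad/s.
Step 2 — Component impedances:
  R: Z = R = 2750 Ω
  C: Z = 1/(jωC) = -j/(ω·C) = 0 - j166.2 Ω
Step 3 — Series combination: Z_total = R + C = 2750 - j166.2 Ω = 2755∠-3.5° Ω.
Step 4 — Source phasor: V = 5.59∠-133.1° V = -3.82 - j4.082 V.
Step 5 — Ohm's law: I = V / Z_total = (-3.82 - j4.082) / (2750 - j166.2) = -0.001294 - j0.001562 A.
Step 6 — Convert to polar: |I| = 0.002029 A, ∠I = -129.6°.

I = 0.002029∠-129.6° A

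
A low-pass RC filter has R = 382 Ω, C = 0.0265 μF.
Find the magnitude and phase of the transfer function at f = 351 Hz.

Step 1 — Angular frequency: ω = 2π·351 = 2205 rad/s.
Step 2 — Transfer function: H(jω) = 1/(1 + jωRC).
Step 3 — Denominator: 1 + jωRC = 1 + j·2205·382·2.65e-08 = 1 + j0.02233.
Step 4 — H = 0.9995 - j0.02231.
Step 5 — Magnitude: |H| = 0.9998 (-0.0 dB); phase: φ = -1.3°.

|H| = 0.9998 (-0.0 dB), φ = -1.3°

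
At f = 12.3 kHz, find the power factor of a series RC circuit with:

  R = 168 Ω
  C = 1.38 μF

Step 1 — Angular frequency: ω = 2π·f = 2π·1.23e+04 = 7.728e+04 rad/s.
Step 2 — Component impedances:
  R: Z = R = 168 Ω
  C: Z = 1/(jωC) = -j/(ω·C) = 0 - j9.376 Ω
Step 3 — Series combination: Z_total = R + C = 168 - j9.376 Ω = 168.3∠-3.2° Ω.
Step 4 — Power factor: PF = cos(φ) = Re(Z)/|Z| = 168/168.261 = 0.9984.
Step 5 — Type: Im(Z) = -9.376 ⇒ leading (phase φ = -3.2°).

PF = 0.9984 (leading, φ = -3.2°)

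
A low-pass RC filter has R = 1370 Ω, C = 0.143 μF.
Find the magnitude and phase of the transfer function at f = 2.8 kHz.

Step 1 — Angular frequency: ω = 2π·2800 = 1.759e+04 rad/s.
Step 2 — Transfer function: H(jω) = 1/(1 + jωRC).
Step 3 — Denominator: 1 + jωRC = 1 + j·1.759e+04·1370·1.43e-07 = 1 + j3.447.
Step 4 — H = 0.07764 - j0.2676.
Step 5 — Magnitude: |H| = 0.2786 (-11.1 dB); phase: φ = -73.8°.

|H| = 0.2786 (-11.1 dB), φ = -73.8°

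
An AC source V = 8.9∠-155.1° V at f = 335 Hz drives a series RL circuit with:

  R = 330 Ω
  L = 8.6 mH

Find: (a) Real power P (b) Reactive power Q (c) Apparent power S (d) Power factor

Step 1 — Angular frequency: ω = 2π·f = 2π·335 = 2105 rad/s.
Step 2 — Component impedances:
  R: Z = R = 330 Ω
  L: Z = jωL = j·2105·0.0086 = 0 + j18.1 Ω
Step 3 — Series combination: Z_total = R + L = 330 + j18.1 Ω = 330.5∠3.1° Ω.
Step 4 — Source phasor: V = 8.9∠-155.1° V = -8.073 - j3.747 V.
Step 5 — Current: I = V / Z = -0.02501 - j0.009983 A = 0.02693∠-158.2° A.
Step 6 — Complex power: S = V·I* = 0.2393 + j0.01313 VA.
Step 7 — Real power: P = Re(S) = 0.2393 W.
Step 8 — Reactive power: Q = Im(S) = 0.01313 VAR.
Step 9 — Apparent power: |S| = 0.2397 VA.
Step 10 — Power factor: PF = P/|S| = 0.9985 (lagging).

(a) P = 0.2393 W  (b) Q = 0.01313 VAR  (c) S = 0.2397 VA  (d) PF = 0.9985 (lagging)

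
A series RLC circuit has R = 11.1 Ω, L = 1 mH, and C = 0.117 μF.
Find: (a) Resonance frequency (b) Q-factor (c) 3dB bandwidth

Step 1 — Resonance condition Im(Z)=0 gives ω₀ = 1/√(LC).
Step 2 — ω₀ = 1/√(0.001·1.17e-07) = 9.245e+04 rad/s.
Step 3 — f₀ = ω₀/(2π) = 1.471e+04 Hz.
Step 4 — Series Q: Q = ω₀L/R = 9.245e+04·0.001/11.1 = 8.329.
Step 5 — 3dB bandwidth: Δω = ω₀/Q = 1.11e+04 rad/s; BW = Δω/(2π) = 1767 Hz.

(a) f₀ = 1.471e+04 Hz  (b) Q = 8.329  (c) BW = 1767 Hz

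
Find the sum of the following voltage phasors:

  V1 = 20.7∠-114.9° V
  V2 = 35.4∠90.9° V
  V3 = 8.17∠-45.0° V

Step 1 — Convert each phasor to rectangular form:
  V1 = 20.7·(cos(-114.9°) + j·sin(-114.9°)) = -8.715 - j18.78 V
  V2 = 35.4·(cos(90.9°) + j·sin(90.9°)) = -0.556 + j35.4 V
  V3 = 8.17·(cos(-45.0°) + j·sin(-45.0°)) = 5.777 - j5.777 V
Step 2 — Sum components: V_total = -3.494 + j10.84 V.
Step 3 — Convert to polar: |V_total| = 11.39 V, ∠V_total = 107.9°.

V_total = 11.39∠107.9° V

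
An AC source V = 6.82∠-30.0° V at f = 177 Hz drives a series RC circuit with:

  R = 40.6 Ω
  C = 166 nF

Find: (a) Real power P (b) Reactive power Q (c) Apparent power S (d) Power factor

Step 1 — Angular frequency: ω = 2π·f = 2π·177 = 1112 rad/s.
Step 2 — Component impedances:
  R: Z = R = 40.6 Ω
  C: Z = 1/(jωC) = -j/(ω·C) = 0 - j5417 Ω
Step 3 — Series combination: Z_total = R + C = 40.6 - j5417 Ω = 5417∠-89.6° Ω.
Step 4 — Source phasor: V = 6.82∠-30.0° V = 5.906 - j3.41 V.
Step 5 — Current: I = V / Z = 0.0006377 + j0.001086 A = 0.001259∠59.6° A.
Step 6 — Complex power: S = V·I* = 6.436e-05 - j0.008586 VA.
Step 7 — Real power: P = Re(S) = 6.436e-05 W.
Step 8 — Reactive power: Q = Im(S) = -0.008586 VAR.
Step 9 — Apparent power: |S| = 0.008587 VA.
Step 10 — Power factor: PF = P/|S| = 0.007495 (leading).

(a) P = 6.436e-05 W  (b) Q = -0.008586 VAR  (c) S = 0.008587 VA  (d) PF = 0.007495 (leading)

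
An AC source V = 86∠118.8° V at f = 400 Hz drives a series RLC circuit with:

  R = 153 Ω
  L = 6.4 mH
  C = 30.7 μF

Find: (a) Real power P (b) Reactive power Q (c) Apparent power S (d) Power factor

Step 1 — Angular frequency: ω = 2π·f = 2π·400 = 2513 rad/s.
Step 2 — Component impedances:
  R: Z = R = 153 Ω
  L: Z = jωL = j·2513·0.0064 = 0 + j16.08 Ω
  C: Z = 1/(jωC) = -j/(ω·C) = 0 - j12.96 Ω
Step 3 — Series combination: Z_total = R + L + C = 153 + j3.124 Ω = 153∠1.2° Ω.
Step 4 — Source phasor: V = 86∠118.8° V = -41.43 + j75.36 V.
Step 5 — Current: I = V / Z = -0.2606 + j0.4979 A = 0.562∠117.6° A.
Step 6 — Complex power: S = V·I* = 48.32 + j0.9867 VA.
Step 7 — Real power: P = Re(S) = 48.32 W.
Step 8 — Reactive power: Q = Im(S) = 0.9867 VAR.
Step 9 — Apparent power: |S| = 48.33 VA.
Step 10 — Power factor: PF = P/|S| = 0.9998 (lagging).

(a) P = 48.32 W  (b) Q = 0.9867 VAR  (c) S = 48.33 VA  (d) PF = 0.9998 (lagging)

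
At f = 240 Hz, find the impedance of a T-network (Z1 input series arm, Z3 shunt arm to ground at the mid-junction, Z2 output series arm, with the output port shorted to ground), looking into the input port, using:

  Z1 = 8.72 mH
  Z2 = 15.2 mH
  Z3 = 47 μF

Step 1 — Angular frequency: ω = 2π·f = 2π·240 = 1508 rad/s.
Step 2 — Component impedances:
  Z1: Z = jωL = j·1508·0.00872 = 0 + j13.15 Ω
  Z2: Z = jωL = j·1508·0.0152 = 0 + j22.92 Ω
  Z3: Z = 1/(jωC) = -j/(ω·C) = 0 - j14.11 Ω
Step 3 — With the output port shorted to ground, the output series arm Z2 runs from the junction to ground; the shunt arm Z3 also runs from the junction to ground. They appear in parallel: Z3 || Z2 = 0 - j36.7 Ω.
Step 4 — Series with input arm Z1: Z_in = Z1 + (Z3 || Z2) = 0 - j23.55 Ω = 23.55∠-90.0° Ω.

Z = 0 - j23.55 Ω = 23.55∠-90.0° Ω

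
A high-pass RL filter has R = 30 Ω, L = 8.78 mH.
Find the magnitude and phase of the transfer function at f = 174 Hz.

Step 1 — Angular frequency: ω = 2π·174 = 1093 rad/s.
Step 2 — Transfer function: H(jω) = jωL/(R + jωL).
Step 3 — Numerator jωL = j·9.599; denominator R + jωL = 30 + j9.599.
Step 4 — H = 0.09287 + j0.2902.
Step 5 — Magnitude: |H| = 0.3047 (-10.3 dB); phase: φ = 72.3°.

|H| = 0.3047 (-10.3 dB), φ = 72.3°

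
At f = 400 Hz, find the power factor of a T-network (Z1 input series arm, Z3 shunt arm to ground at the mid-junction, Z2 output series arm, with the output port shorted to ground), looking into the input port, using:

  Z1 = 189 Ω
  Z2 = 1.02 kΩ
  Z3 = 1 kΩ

Step 1 — Angular frequency: ω = 2π·f = 2π·400 = 2513 rad/s.
Step 2 — Component impedances:
  Z1: Z = R = 189 Ω
  Z2: Z = R = 1020 Ω
  Z3: Z = R = 1000 Ω
Step 3 — With the output port shorted to ground, the output series arm Z2 runs from the junction to ground; the shunt arm Z3 also runs from the junction to ground. They appear in parallel: Z3 || Z2 = 505 Ω.
Step 4 — Series with input arm Z1: Z_in = Z1 + (Z3 || Z2) = 694 Ω = 694∠0.0° Ω.
Step 5 — Power factor: PF = cos(φ) = Re(Z)/|Z| = 694/694 = 1.
Step 6 — Type: Im(Z) = 0 ⇒ unity (phase φ = 0.0°).

PF = 1 (unity, φ = 0.0°)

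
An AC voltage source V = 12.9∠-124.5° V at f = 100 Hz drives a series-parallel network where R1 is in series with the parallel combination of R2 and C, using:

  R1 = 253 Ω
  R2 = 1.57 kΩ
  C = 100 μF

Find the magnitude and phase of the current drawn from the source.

Step 1 — Angular frequency: ω = 2π·f = 2π·100 = 628.3 rad/s.
Step 2 — Component impedances:
  R1: Z = R = 253 Ω
  R2: Z = R = 1570 Ω
  C: Z = 1/(jωC) = -j/(ω·C) = 0 - j15.92 Ω
Step 3 — Parallel branch: R2 || C = 1/(1/R2 + 1/C) = 0.1613 - j15.91 Ω.
Step 4 — Series with R1: Z_total = R1 + (R2 || C) = 253.2 - j15.91 Ω = 253.7∠-3.6° Ω.
Step 5 — Source phasor: V = 12.9∠-124.5° V = -7.307 - j10.63 V.
Step 6 — Ohm's law: I = V / Z_total = (-7.307 - j10.63) / (253.2 - j15.91) = -0.02612 - j0.04364 A.
Step 7 — Convert to polar: |I| = 0.05086 A, ∠I = -120.9°.

I = 0.05086∠-120.9° A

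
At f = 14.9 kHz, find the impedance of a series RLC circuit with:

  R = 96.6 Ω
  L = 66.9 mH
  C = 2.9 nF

Step 1 — Angular frequency: ω = 2π·f = 2π·1.49e+04 = 9.362e+04 rad/s.
Step 2 — Component impedances:
  R: Z = R = 96.6 Ω
  L: Z = jωL = j·9.362e+04·0.0669 = 0 + j6263 Ω
  C: Z = 1/(jωC) = -j/(ω·C) = 0 - j3683 Ω
Step 3 — Series combination: Z_total = R + L + C = 96.6 + j2580 Ω = 2582∠87.9° Ω.

Z = 96.6 + j2580 Ω = 2582∠87.9° Ω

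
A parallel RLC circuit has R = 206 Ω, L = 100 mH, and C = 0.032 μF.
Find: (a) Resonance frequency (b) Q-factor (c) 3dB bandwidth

Step 1 — Resonance: ω₀ = 1/√(LC) = 1/√(0.1·3.2e-08) = 1.768e+04 rad/s.
Step 2 — f₀ = ω₀/(2π) = 2813 Hz.
Step 3 — Parallel Q: Q = R/(ω₀L) = 206/(1.768e+04·0.1) = 0.1165.
Step 4 — Bandwidth: Δω = ω₀/Q = 1.517e+05 rad/s; BW = Δω/(2π) = 2.414e+04 Hz.

(a) f₀ = 2813 Hz  (b) Q = 0.1165  (c) BW = 2.414e+04 Hz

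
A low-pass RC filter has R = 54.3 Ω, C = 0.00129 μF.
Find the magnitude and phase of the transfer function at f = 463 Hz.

Step 1 — Angular frequency: ω = 2π·463 = 2909 rad/s.
Step 2 — Transfer function: H(jω) = 1/(1 + jωRC).
Step 3 — Denominator: 1 + jωRC = 1 + j·2909·54.3·1.29e-09 = 1 + j0.0002038.
Step 4 — H = 1 - j0.0002038.
Step 5 — Magnitude: |H| = 1 (-0.0 dB); phase: φ = -0.0°.

|H| = 1 (-0.0 dB), φ = -0.0°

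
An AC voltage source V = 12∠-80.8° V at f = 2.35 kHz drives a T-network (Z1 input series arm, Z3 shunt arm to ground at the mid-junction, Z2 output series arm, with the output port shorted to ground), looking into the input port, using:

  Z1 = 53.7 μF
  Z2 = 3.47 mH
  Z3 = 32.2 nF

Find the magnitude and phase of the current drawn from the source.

Step 1 — Angular frequency: ω = 2π·f = 2π·2350 = 1.477e+04 rad/s.
Step 2 — Component impedances:
  Z1: Z = 1/(jωC) = -j/(ω·C) = 0 - j1.261 Ω
  Z2: Z = jωL = j·1.477e+04·0.00347 = 0 + j51.24 Ω
  Z3: Z = 1/(jωC) = -j/(ω·C) = 0 - j2103 Ω
Step 3 — With the output port shorted to ground, the output series arm Z2 runs from the junction to ground; the shunt arm Z3 also runs from the junction to ground. They appear in parallel: Z3 || Z2 = 0 + j52.52 Ω.
Step 4 — Series with input arm Z1: Z_in = Z1 + (Z3 || Z2) = 0 + j51.25 Ω = 51.25∠90.0° Ω.
Step 5 — Source phasor: V = 12∠-80.8° V = 1.919 - j11.85 V.
Step 6 — Ohm's law: I = V / Z_total = (1.919 - j11.85) / (0 + j51.25) = -0.2311 - j0.03743 A.
Step 7 — Convert to polar: |I| = 0.2341 A, ∠I = -170.8°.

I = 0.2341∠-170.8° A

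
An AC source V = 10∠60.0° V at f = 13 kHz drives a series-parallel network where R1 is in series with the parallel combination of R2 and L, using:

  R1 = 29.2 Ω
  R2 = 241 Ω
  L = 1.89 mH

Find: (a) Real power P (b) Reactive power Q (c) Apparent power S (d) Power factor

Step 1 — Angular frequency: ω = 2π·f = 2π·1.3e+04 = 8.168e+04 rad/s.
Step 2 — Component impedances:
  R1: Z = R = 29.2 Ω
  R2: Z = R = 241 Ω
  L: Z = jωL = j·8.168e+04·0.00189 = 0 + j154.4 Ω
Step 3 — Parallel branch: R2 || L = 1/(1/R2 + 1/L) = 70.12 + j109.5 Ω.
Step 4 — Series with R1: Z_total = R1 + (R2 || L) = 99.32 + j109.5 Ω = 147.8∠47.8° Ω.
Step 5 — Source phasor: V = 10∠60.0° V = 5 + j8.66 V.
Step 6 — Current: I = V / Z = 0.06612 + j0.01432 A = 0.06766∠12.2° A.
Step 7 — Complex power: S = V·I* = 0.4546 + j0.5011 VA.
Step 8 — Real power: P = Re(S) = 0.4546 W.
Step 9 — Reactive power: Q = Im(S) = 0.5011 VAR.
Step 10 — Apparent power: |S| = 0.6766 VA.
Step 11 — Power factor: PF = P/|S| = 0.672 (lagging).

(a) P = 0.4546 W  (b) Q = 0.5011 VAR  (c) S = 0.6766 VA  (d) PF = 0.672 (lagging)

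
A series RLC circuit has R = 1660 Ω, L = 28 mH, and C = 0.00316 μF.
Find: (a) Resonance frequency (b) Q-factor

Step 1 — Resonance condition Im(Z)=0 gives ω₀ = 1/√(LC).
Step 2 — ω₀ = 1/√(0.028·3.16e-09) = 1.063e+05 rad/s.
Step 3 — f₀ = ω₀/(2π) = 1.692e+04 Hz.
Step 4 — Series Q: Q = ω₀L/R = 1.063e+05·0.028/1660 = 1.793.

(a) f₀ = 1.692e+04 Hz  (b) Q = 1.793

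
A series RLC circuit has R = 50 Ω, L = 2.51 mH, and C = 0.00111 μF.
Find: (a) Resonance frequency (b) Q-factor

Step 1 — Resonance condition Im(Z)=0 gives ω₀ = 1/√(LC).
Step 2 — ω₀ = 1/√(0.00251·1.11e-09) = 5.991e+05 rad/s.
Step 3 — f₀ = ω₀/(2π) = 9.535e+04 Hz.
Step 4 — Series Q: Q = ω₀L/R = 5.991e+05·0.00251/50 = 30.07.

(a) f₀ = 9.535e+04 Hz  (b) Q = 30.07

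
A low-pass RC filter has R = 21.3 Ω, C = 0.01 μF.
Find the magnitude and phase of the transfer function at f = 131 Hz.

Step 1 — Angular frequency: ω = 2π·131 = 823.1 rad/s.
Step 2 — Transfer function: H(jω) = 1/(1 + jωRC).
Step 3 — Denominator: 1 + jωRC = 1 + j·823.1·21.3·1e-08 = 1 + j0.0001753.
Step 4 — H = 1 - j0.0001753.
Step 5 — Magnitude: |H| = 1 (-0.0 dB); phase: φ = -0.0°.

|H| = 1 (-0.0 dB), φ = -0.0°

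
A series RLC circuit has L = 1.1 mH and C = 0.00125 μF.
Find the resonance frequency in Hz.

Step 1 — Resonance condition Im(Z)=0 gives ω₀ = 1/√(LC).
Step 2 — ω₀ = 1/√(0.0011·1.25e-09) = 8.528e+05 rad/s.
Step 3 — f₀ = ω₀/(2π) = 1.357e+05 Hz.

f₀ = 1.357e+05 Hz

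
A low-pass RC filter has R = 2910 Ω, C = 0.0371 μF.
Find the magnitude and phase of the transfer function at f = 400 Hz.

Step 1 — Angular frequency: ω = 2π·400 = 2513 rad/s.
Step 2 — Transfer function: H(jω) = 1/(1 + jωRC).
Step 3 — Denominator: 1 + jωRC = 1 + j·2513·2910·3.71e-08 = 1 + j0.2713.
Step 4 — H = 0.9314 - j0.2527.
Step 5 — Magnitude: |H| = 0.9651 (-0.3 dB); phase: φ = -15.2°.

|H| = 0.9651 (-0.3 dB), φ = -15.2°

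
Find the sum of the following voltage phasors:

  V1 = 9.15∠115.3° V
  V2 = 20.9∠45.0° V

Step 1 — Convert each phasor to rectangular form:
  V1 = 9.15·(cos(115.3°) + j·sin(115.3°)) = -3.91 + j8.272 V
  V2 = 20.9·(cos(45.0°) + j·sin(45.0°)) = 14.78 + j14.78 V
Step 2 — Sum components: V_total = 10.87 + j23.05 V.
Step 3 — Convert to polar: |V_total| = 25.48 V, ∠V_total = 64.8°.

V_total = 25.48∠64.8° V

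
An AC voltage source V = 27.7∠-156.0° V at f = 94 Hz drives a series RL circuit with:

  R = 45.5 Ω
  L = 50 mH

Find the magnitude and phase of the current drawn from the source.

Step 1 — Angular frequency: ω = 2π·f = 2π·94 = 590.6 rad/s.
Step 2 — Component impedances:
  R: Z = R = 45.5 Ω
  L: Z = jωL = j·590.6·0.05 = 0 + j29.53 Ω
Step 3 — Series combination: Z_total = R + L = 45.5 + j29.53 Ω = 54.24∠33.0° Ω.
Step 4 — Source phasor: V = 27.7∠-156.0° V = -25.31 - j11.27 V.
Step 5 — Ohm's law: I = V / Z_total = (-25.31 - j11.27) / (45.5 + j29.53) = -0.5044 + j0.07975 A.
Step 6 — Convert to polar: |I| = 0.5107 A, ∠I = 171.0°.

I = 0.5107∠171.0° A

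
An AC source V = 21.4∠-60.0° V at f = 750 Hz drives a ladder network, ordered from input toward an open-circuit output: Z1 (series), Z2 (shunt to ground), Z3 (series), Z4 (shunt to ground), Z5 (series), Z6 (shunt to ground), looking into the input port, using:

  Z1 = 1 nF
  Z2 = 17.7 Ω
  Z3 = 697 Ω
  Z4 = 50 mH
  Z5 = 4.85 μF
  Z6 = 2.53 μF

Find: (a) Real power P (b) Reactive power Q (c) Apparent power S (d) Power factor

Step 1 — Angular frequency: ω = 2π·f = 2π·750 = 4712 rad/s.
Step 2 — Component impedances:
  Z1: Z = 1/(jωC) = -j/(ω·C) = 0 - j2.122e+05 Ω
  Z2: Z = R = 17.7 Ω
  Z3: Z = R = 697 Ω
  Z4: Z = jωL = j·4712·0.05 = 0 + j235.6 Ω
  Z5: Z = 1/(jωC) = -j/(ω·C) = 0 - j43.75 Ω
  Z6: Z = 1/(jωC) = -j/(ω·C) = 0 - j83.88 Ω
Step 3 — Ladder network (open output): work backward from the far end, alternating series and parallel combinations. Z_in = 17.32 - j2.122e+05 Ω = 2.122e+05∠-90.0° Ω.
Step 4 — Source phasor: V = 21.4∠-60.0° V = 10.7 - j18.53 V.
Step 5 — Current: I = V / Z = 8.734e-05 + j5.042e-05 A = 0.0001008∠30.0° A.
Step 6 — Complex power: S = V·I* = 1.761e-07 - j0.002158 VA.
Step 7 — Real power: P = Re(S) = 1.761e-07 W.
Step 8 — Reactive power: Q = Im(S) = -0.002158 VAR.
Step 9 — Apparent power: |S| = 0.002158 VA.
Step 10 — Power factor: PF = P/|S| = 8.162e-05 (leading).

(a) P = 1.761e-07 W  (b) Q = -0.002158 VAR  (c) S = 0.002158 VA  (d) PF = 8.162e-05 (leading)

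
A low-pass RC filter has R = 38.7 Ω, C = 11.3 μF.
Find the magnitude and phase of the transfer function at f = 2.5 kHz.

Step 1 — Angular frequency: ω = 2π·2500 = 1.571e+04 rad/s.
Step 2 — Transfer function: H(jω) = 1/(1 + jωRC).
Step 3 — Denominator: 1 + jωRC = 1 + j·1.571e+04·38.7·1.13e-05 = 1 + j6.869.
Step 4 — H = 0.02075 - j0.1426.
Step 5 — Magnitude: |H| = 0.1441 (-16.8 dB); phase: φ = -81.7°.

|H| = 0.1441 (-16.8 dB), φ = -81.7°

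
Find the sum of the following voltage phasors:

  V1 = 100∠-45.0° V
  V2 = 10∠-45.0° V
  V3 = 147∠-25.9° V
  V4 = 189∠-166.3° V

Step 1 — Convert each phasor to rectangular form:
  V1 = 100·(cos(-45.0°) + j·sin(-45.0°)) = 70.71 - j70.71 V
  V2 = 10·(cos(-45.0°) + j·sin(-45.0°)) = 7.071 - j7.071 V
  V3 = 147·(cos(-25.9°) + j·sin(-25.9°)) = 132.2 - j64.21 V
  V4 = 189·(cos(-166.3°) + j·sin(-166.3°)) = -183.6 - j44.76 V
Step 2 — Sum components: V_total = 26.39 - j186.8 V.
Step 3 — Convert to polar: |V_total| = 188.6 V, ∠V_total = -82.0°.

V_total = 188.6∠-82.0° V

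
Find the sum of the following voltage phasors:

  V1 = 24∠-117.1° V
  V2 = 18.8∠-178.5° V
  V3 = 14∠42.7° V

Step 1 — Convert each phasor to rectangular form:
  V1 = 24·(cos(-117.1°) + j·sin(-117.1°)) = -10.93 - j21.37 V
  V2 = 18.8·(cos(-178.5°) + j·sin(-178.5°)) = -18.79 - j0.4921 V
  V3 = 14·(cos(42.7°) + j·sin(42.7°)) = 10.29 + j9.494 V
Step 2 — Sum components: V_total = -19.44 - j12.36 V.
Step 3 — Convert to polar: |V_total| = 23.04 V, ∠V_total = -147.5°.

V_total = 23.04∠-147.5° V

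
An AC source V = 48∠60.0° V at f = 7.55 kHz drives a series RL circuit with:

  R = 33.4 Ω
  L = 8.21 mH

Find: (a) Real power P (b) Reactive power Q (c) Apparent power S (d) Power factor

Step 1 — Angular frequency: ω = 2π·f = 2π·7550 = 4.744e+04 rad/s.
Step 2 — Component impedances:
  R: Z = R = 33.4 Ω
  L: Z = jωL = j·4.744e+04·0.00821 = 0 + j389.5 Ω
Step 3 — Series combination: Z_total = R + L = 33.4 + j389.5 Ω = 390.9∠85.1° Ω.
Step 4 — Source phasor: V = 48∠60.0° V = 24 + j41.57 V.
Step 5 — Current: I = V / Z = 0.1112 - j0.05209 A = 0.1228∠-25.1° A.
Step 6 — Complex power: S = V·I* = 0.5036 + j5.873 VA.
Step 7 — Real power: P = Re(S) = 0.5036 W.
Step 8 — Reactive power: Q = Im(S) = 5.873 VAR.
Step 9 — Apparent power: |S| = 5.894 VA.
Step 10 — Power factor: PF = P/|S| = 0.08544 (lagging).

(a) P = 0.5036 W  (b) Q = 5.873 VAR  (c) S = 5.894 VA  (d) PF = 0.08544 (lagging)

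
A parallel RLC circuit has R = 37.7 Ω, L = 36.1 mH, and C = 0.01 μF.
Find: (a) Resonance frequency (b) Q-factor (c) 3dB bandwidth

Step 1 — Resonance: ω₀ = 1/√(LC) = 1/√(0.0361·1e-08) = 5.263e+04 rad/s.
Step 2 — f₀ = ω₀/(2π) = 8377 Hz.
Step 3 — Parallel Q: Q = R/(ω₀L) = 37.7/(5.263e+04·0.0361) = 0.01984.
Step 4 — Bandwidth: Δω = ω₀/Q = 2.653e+06 rad/s; BW = Δω/(2π) = 4.222e+05 Hz.

(a) f₀ = 8377 Hz  (b) Q = 0.01984  (c) BW = 4.222e+05 Hz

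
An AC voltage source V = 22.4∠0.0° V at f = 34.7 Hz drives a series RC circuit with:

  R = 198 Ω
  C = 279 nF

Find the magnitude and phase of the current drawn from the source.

Step 1 — Angular frequency: ω = 2π·f = 2π·34.7 = 218 rad/s.
Step 2 — Component impedances:
  R: Z = R = 198 Ω
  C: Z = 1/(jωC) = -j/(ω·C) = 0 - j1.644e+04 Ω
Step 3 — Series combination: Z_total = R + C = 198 - j1.644e+04 Ω = 1.644e+04∠-89.3° Ω.
Step 4 — Source phasor: V = 22.4∠0.0° V = 22.4 V.
Step 5 — Ohm's law: I = V / Z_total = (22.4) / (198 - j1.644e+04) = 1.641e-05 + j0.001362 A.
Step 6 — Convert to polar: |I| = 0.001362 A, ∠I = 89.3°.

I = 0.001362∠89.3° A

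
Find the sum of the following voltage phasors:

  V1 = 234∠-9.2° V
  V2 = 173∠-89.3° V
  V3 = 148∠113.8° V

Step 1 — Convert each phasor to rectangular form:
  V1 = 234·(cos(-9.2°) + j·sin(-9.2°)) = 231 - j37.41 V
  V2 = 173·(cos(-89.3°) + j·sin(-89.3°)) = 2.114 - j173 V
  V3 = 148·(cos(113.8°) + j·sin(113.8°)) = -59.72 + j135.4 V
Step 2 — Sum components: V_total = 173.4 - j74.99 V.
Step 3 — Convert to polar: |V_total| = 188.9 V, ∠V_total = -23.4°.

V_total = 188.9∠-23.4° V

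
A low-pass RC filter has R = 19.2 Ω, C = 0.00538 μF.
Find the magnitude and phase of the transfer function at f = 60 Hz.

Step 1 — Angular frequency: ω = 2π·60 = 377 rad/s.
Step 2 — Transfer function: H(jω) = 1/(1 + jωRC).
Step 3 — Denominator: 1 + jωRC = 1 + j·377·19.2·5.38e-09 = 1 + j3.894e-05.
Step 4 — H = 1 - j3.894e-05.
Step 5 — Magnitude: |H| = 1 (-0.0 dB); phase: φ = -0.0°.

|H| = 1 (-0.0 dB), φ = -0.0°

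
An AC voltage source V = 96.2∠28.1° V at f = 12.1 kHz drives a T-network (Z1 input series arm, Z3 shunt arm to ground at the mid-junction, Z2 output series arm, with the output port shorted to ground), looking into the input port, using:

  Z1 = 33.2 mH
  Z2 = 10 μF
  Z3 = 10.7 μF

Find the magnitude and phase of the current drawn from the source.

Step 1 — Angular frequency: ω = 2π·f = 2π·1.21e+04 = 7.603e+04 rad/s.
Step 2 — Component impedances:
  Z1: Z = jωL = j·7.603e+04·0.0332 = 0 + j2524 Ω
  Z2: Z = 1/(jωC) = -j/(ω·C) = 0 - j1.315 Ω
  Z3: Z = 1/(jωC) = -j/(ω·C) = 0 - j1.229 Ω
Step 3 — With the output port shorted to ground, the output series arm Z2 runs from the junction to ground; the shunt arm Z3 also runs from the junction to ground. They appear in parallel: Z3 || Z2 = 0 - j0.6354 Ω.
Step 4 — Series with input arm Z1: Z_in = Z1 + (Z3 || Z2) = 0 + j2523 Ω = 2523∠90.0° Ω.
Step 5 — Source phasor: V = 96.2∠28.1° V = 84.86 + j45.31 V.
Step 6 — Ohm's law: I = V / Z_total = (84.86 + j45.31) / (0 + j2523) = 0.01796 - j0.03363 A.
Step 7 — Convert to polar: |I| = 0.03812 A, ∠I = -61.9°.

I = 0.03812∠-61.9° A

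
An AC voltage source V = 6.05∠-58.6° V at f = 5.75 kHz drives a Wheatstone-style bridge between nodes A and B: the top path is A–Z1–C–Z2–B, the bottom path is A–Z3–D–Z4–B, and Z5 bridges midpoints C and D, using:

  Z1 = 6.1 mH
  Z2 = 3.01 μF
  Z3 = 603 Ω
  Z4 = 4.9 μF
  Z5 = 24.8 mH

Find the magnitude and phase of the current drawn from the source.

Step 1 — Angular frequency: ω = 2π·f = 2π·5750 = 3.613e+04 rad/s.
Step 2 — Component impedances:
  Z1: Z = jωL = j·3.613e+04·0.0061 = 0 + j220.4 Ω
  Z2: Z = 1/(jωC) = -j/(ω·C) = 0 - j9.196 Ω
  Z3: Z = R = 603 Ω
  Z4: Z = 1/(jωC) = -j/(ω·C) = 0 - j5.649 Ω
  Z5: Z = jωL = j·3.613e+04·0.0248 = 0 + j896 Ω
Step 3 — Bridge requires nodal analysis (the Z5 bridge couples midpoints C and D, so the two paths cannot be reduced to a simple series/parallel combination). Setting node B to ground and injecting 1 A at node A, the 3-node admittance system at A, C, D solves to V_A = Z_AB = 66.18 + j188.6 Ω = 199.8∠70.7° Ω.
Step 4 — Source phasor: V = 6.05∠-58.6° V = 3.152 - j5.164 V.
Step 5 — Ohm's law: I = V / Z_total = (3.152 - j5.164) / (66.18 + j188.6) = -0.01916 - j0.02344 A.
Step 6 — Convert to polar: |I| = 0.03027 A, ∠I = -129.3°.

I = 0.03027∠-129.3° A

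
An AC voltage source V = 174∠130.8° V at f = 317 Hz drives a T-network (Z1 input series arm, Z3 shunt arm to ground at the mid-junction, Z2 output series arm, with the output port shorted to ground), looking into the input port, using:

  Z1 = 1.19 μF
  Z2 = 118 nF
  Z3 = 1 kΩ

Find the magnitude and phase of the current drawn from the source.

Step 1 — Angular frequency: ω = 2π·f = 2π·317 = 1992 rad/s.
Step 2 — Component impedances:
  Z1: Z = 1/(jωC) = -j/(ω·C) = 0 - j421.9 Ω
  Z2: Z = 1/(jωC) = -j/(ω·C) = 0 - j4255 Ω
  Z3: Z = R = 1000 Ω
Step 3 — With the output port shorted to ground, the output series arm Z2 runs from the junction to ground; the shunt arm Z3 also runs from the junction to ground. They appear in parallel: Z3 || Z2 = 947.7 - j222.7 Ω.
Step 4 — Series with input arm Z1: Z_in = Z1 + (Z3 || Z2) = 947.7 - j644.6 Ω = 1146∠-34.2° Ω.
Step 5 — Source phasor: V = 174∠130.8° V = -113.7 + j131.7 V.
Step 6 — Ohm's law: I = V / Z_total = (-113.7 + j131.7) / (947.7 - j644.6) = -0.1467 + j0.03923 A.
Step 7 — Convert to polar: |I| = 0.1518 A, ∠I = 165.0°.

I = 0.1518∠165.0° A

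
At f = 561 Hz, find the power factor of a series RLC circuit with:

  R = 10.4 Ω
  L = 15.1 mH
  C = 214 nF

Step 1 — Angular frequency: ω = 2π·f = 2π·561 = 3525 rad/s.
Step 2 — Component impedances:
  R: Z = R = 10.4 Ω
  L: Z = jωL = j·3525·0.0151 = 0 + j53.23 Ω
  C: Z = 1/(jωC) = -j/(ω·C) = 0 - j1326 Ω
Step 3 — Series combination: Z_total = R + L + C = 10.4 - j1272 Ω = 1273∠-89.5° Ω.
Step 4 — Power factor: PF = cos(φ) = Re(Z)/|Z| = 10.4/1272.5 = 0.008173.
Step 5 — Type: Im(Z) = -1272 ⇒ leading (phase φ = -89.5°).

PF = 0.008173 (leading, φ = -89.5°)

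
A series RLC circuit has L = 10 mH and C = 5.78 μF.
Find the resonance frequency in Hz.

Step 1 — Resonance condition Im(Z)=0 gives ω₀ = 1/√(LC).
Step 2 — ω₀ = 1/√(0.01·5.78e-06) = 4159 rad/s.
Step 3 — f₀ = ω₀/(2π) = 662 Hz.

f₀ = 662 Hz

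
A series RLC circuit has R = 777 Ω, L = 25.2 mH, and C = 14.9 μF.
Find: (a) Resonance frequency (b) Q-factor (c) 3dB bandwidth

Step 1 — Resonance: ω₀ = 1/√(LC) = 1/√(0.0252·1.49e-05) = 1632 rad/s.
Step 2 — f₀ = ω₀/(2π) = 259.7 Hz.
Step 3 — Series Q: Q = ω₀L/R = 1632·0.0252/777 = 0.05293.
Step 4 — Bandwidth: Δω = ω₀/Q = 3.083e+04 rad/s; BW = Δω/(2π) = 4907 Hz.

(a) f₀ = 259.7 Hz  (b) Q = 0.05293  (c) BW = 4907 Hz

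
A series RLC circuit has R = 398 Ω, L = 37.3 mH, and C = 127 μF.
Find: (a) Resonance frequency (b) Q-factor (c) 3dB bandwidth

Step 1 — Resonance: ω₀ = 1/√(LC) = 1/√(0.0373·0.000127) = 459.5 rad/s.
Step 2 — f₀ = ω₀/(2π) = 73.12 Hz.
Step 3 — Series Q: Q = ω₀L/R = 459.5·0.0373/398 = 0.04306.
Step 4 — Bandwidth: Δω = ω₀/Q = 1.067e+04 rad/s; BW = Δω/(2π) = 1698 Hz.

(a) f₀ = 73.12 Hz  (b) Q = 0.04306  (c) BW = 1698 Hz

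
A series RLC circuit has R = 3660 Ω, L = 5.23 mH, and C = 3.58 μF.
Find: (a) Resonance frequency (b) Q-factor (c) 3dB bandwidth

Step 1 — Resonance: ω₀ = 1/√(LC) = 1/√(0.00523·3.58e-06) = 7308 rad/s.
Step 2 — f₀ = ω₀/(2π) = 1163 Hz.
Step 3 — Series Q: Q = ω₀L/R = 7308·0.00523/3660 = 0.01044.
Step 4 — Bandwidth: Δω = ω₀/Q = 6.998e+05 rad/s; BW = Δω/(2π) = 1.114e+05 Hz.

(a) f₀ = 1163 Hz  (b) Q = 0.01044  (c) BW = 1.114e+05 Hz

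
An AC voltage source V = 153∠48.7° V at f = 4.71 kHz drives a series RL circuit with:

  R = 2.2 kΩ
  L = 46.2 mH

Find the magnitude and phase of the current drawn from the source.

Step 1 — Angular frequency: ω = 2π·f = 2π·4710 = 2.959e+04 rad/s.
Step 2 — Component impedances:
  R: Z = R = 2200 Ω
  L: Z = jωL = j·2.959e+04·0.0462 = 0 + j1367 Ω
Step 3 — Series combination: Z_total = R + L = 2200 + j1367 Ω = 2590∠31.9° Ω.
Step 4 — Source phasor: V = 153∠48.7° V = 101 + j114.9 V.
Step 5 — Ohm's law: I = V / Z_total = (101 + j114.9) / (2200 + j1367) = 0.05653 + j0.01711 A.
Step 6 — Convert to polar: |I| = 0.05907 A, ∠I = 16.8°.

I = 0.05907∠16.8° A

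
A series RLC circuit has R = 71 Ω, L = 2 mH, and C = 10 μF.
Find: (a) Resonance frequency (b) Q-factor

Step 1 — Resonance condition Im(Z)=0 gives ω₀ = 1/√(LC).
Step 2 — ω₀ = 1/√(0.002·1e-05) = 7071 rad/s.
Step 3 — f₀ = ω₀/(2π) = 1125 Hz.
Step 4 — Series Q: Q = ω₀L/R = 7071·0.002/71 = 0.1992.

(a) f₀ = 1125 Hz  (b) Q = 0.1992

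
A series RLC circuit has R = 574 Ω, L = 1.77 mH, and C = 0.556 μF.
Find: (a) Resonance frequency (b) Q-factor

Step 1 — Resonance condition Im(Z)=0 gives ω₀ = 1/√(LC).
Step 2 — ω₀ = 1/√(0.00177·5.56e-07) = 3.188e+04 rad/s.
Step 3 — f₀ = ω₀/(2π) = 5073 Hz.
Step 4 — Series Q: Q = ω₀L/R = 3.188e+04·0.00177/574 = 0.0983.

(a) f₀ = 5073 Hz  (b) Q = 0.0983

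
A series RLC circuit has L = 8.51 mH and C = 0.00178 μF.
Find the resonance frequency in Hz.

Step 1 — Resonance condition Im(Z)=0 gives ω₀ = 1/√(LC).
Step 2 — ω₀ = 1/√(0.00851·1.78e-09) = 2.569e+05 rad/s.
Step 3 — f₀ = ω₀/(2π) = 4.089e+04 Hz.

f₀ = 4.089e+04 Hz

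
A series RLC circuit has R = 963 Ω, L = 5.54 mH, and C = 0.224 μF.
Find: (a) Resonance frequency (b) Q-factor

Step 1 — Resonance condition Im(Z)=0 gives ω₀ = 1/√(LC).
Step 2 — ω₀ = 1/√(0.00554·2.24e-07) = 2.839e+04 rad/s.
Step 3 — f₀ = ω₀/(2π) = 4518 Hz.
Step 4 — Series Q: Q = ω₀L/R = 2.839e+04·0.00554/963 = 0.1633.

(a) f₀ = 4518 Hz  (b) Q = 0.1633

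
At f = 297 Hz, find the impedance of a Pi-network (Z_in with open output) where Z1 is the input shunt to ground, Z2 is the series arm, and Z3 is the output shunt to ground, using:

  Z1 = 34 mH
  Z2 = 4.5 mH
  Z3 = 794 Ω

Step 1 — Angular frequency: ω = 2π·f = 2π·297 = 1866 rad/s.
Step 2 — Component impedances:
  Z1: Z = jωL = j·1866·0.034 = 0 + j63.45 Ω
  Z2: Z = jωL = j·1866·0.0045 = 0 + j8.397 Ω
  Z3: Z = R = 794 Ω
Step 3 — With open output, the series arm Z2 and the output shunt Z3 appear in series to ground: Z2 + Z3 = 794 + j8.397 Ω.
Step 4 — Parallel with input shunt Z1: Z_in = Z1 || (Z2 + Z3) = 5.029 + j62.99 Ω = 63.19∠85.4° Ω.

Z = 5.029 + j62.99 Ω = 63.19∠85.4° Ω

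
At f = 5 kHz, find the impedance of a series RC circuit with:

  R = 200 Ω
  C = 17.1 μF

Step 1 — Angular frequency: ω = 2π·f = 2π·5000 = 3.142e+04 rad/s.
Step 2 — Component impedances:
  R: Z = R = 200 Ω
  C: Z = 1/(jωC) = -j/(ω·C) = 0 - j1.861 Ω
Step 3 — Series combination: Z_total = R + C = 200 - j1.861 Ω = 200∠-0.5° Ω.

Z = 200 - j1.861 Ω = 200∠-0.5° Ω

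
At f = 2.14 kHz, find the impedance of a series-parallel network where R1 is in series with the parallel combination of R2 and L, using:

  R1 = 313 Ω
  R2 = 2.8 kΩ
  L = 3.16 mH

Step 1 — Angular frequency: ω = 2π·f = 2π·2140 = 1.345e+04 rad/s.
Step 2 — Component impedances:
  R1: Z = R = 313 Ω
  R2: Z = R = 2800 Ω
  L: Z = jωL = j·1.345e+04·0.00316 = 0 + j42.49 Ω
Step 3 — Parallel branch: R2 || L = 1/(1/R2 + 1/L) = 0.6446 + j42.48 Ω.
Step 4 — Series with R1: Z_total = R1 + (R2 || L) = 313.6 + j42.48 Ω = 316.5∠7.7° Ω.

Z = 313.6 + j42.48 Ω = 316.5∠7.7° Ω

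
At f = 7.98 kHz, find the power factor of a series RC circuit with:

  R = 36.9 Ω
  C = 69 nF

Step 1 — Angular frequency: ω = 2π·f = 2π·7980 = 5.014e+04 rad/s.
Step 2 — Component impedances:
  R: Z = R = 36.9 Ω
  C: Z = 1/(jωC) = -j/(ω·C) = 0 - j289 Ω
Step 3 — Series combination: Z_total = R + C = 36.9 - j289 Ω = 291.4∠-82.7° Ω.
Step 4 — Power factor: PF = cos(φ) = Re(Z)/|Z| = 36.9/291.4 = 0.1266.
Step 5 — Type: Im(Z) = -289 ⇒ leading (phase φ = -82.7°).

PF = 0.1266 (leading, φ = -82.7°)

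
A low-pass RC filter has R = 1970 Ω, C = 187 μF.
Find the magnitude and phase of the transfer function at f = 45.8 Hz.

Step 1 — Angular frequency: ω = 2π·45.8 = 287.8 rad/s.
Step 2 — Transfer function: H(jω) = 1/(1 + jωRC).
Step 3 — Denominator: 1 + jωRC = 1 + j·287.8·1970·0.000187 = 1 + j106.
Step 4 — H = 8.897e-05 - j0.009432.
Step 5 — Magnitude: |H| = 0.009433 (-40.5 dB); phase: φ = -89.5°.

|H| = 0.009433 (-40.5 dB), φ = -89.5°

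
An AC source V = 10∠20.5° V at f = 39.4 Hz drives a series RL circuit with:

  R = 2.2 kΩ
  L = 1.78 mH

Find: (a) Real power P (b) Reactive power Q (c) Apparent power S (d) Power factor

Step 1 — Angular frequency: ω = 2π·f = 2π·39.4 = 247.6 rad/s.
Step 2 — Component impedances:
  R: Z = R = 2200 Ω
  L: Z = jωL = j·247.6·0.00178 = 0 + j0.4407 Ω
Step 3 — Series combination: Z_total = R + L = 2200 + j0.4407 Ω = 2200∠0.0° Ω.
Step 4 — Source phasor: V = 10∠20.5° V = 9.367 + j3.502 V.
Step 5 — Current: I = V / Z = 0.004258 + j0.001591 A = 0.004545∠20.5° A.
Step 6 — Complex power: S = V·I* = 0.04545 + j9.104e-06 VA.
Step 7 — Real power: P = Re(S) = 0.04545 W.
Step 8 — Reactive power: Q = Im(S) = 9.104e-06 VAR.
Step 9 — Apparent power: |S| = 0.04545 VA.
Step 10 — Power factor: PF = P/|S| = 1 (lagging).

(a) P = 0.04545 W  (b) Q = 9.104e-06 VAR  (c) S = 0.04545 VA  (d) PF = 1 (lagging)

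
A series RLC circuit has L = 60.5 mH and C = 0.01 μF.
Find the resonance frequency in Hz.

Step 1 — Resonance condition Im(Z)=0 gives ω₀ = 1/√(LC).
Step 2 — ω₀ = 1/√(0.0605·1e-08) = 4.066e+04 rad/s.
Step 3 — f₀ = ω₀/(2π) = 6471 Hz.

f₀ = 6471 Hz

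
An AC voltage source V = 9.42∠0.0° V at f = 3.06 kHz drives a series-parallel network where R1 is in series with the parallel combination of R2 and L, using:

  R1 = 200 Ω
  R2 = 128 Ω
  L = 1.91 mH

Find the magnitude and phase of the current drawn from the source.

Step 1 — Angular frequency: ω = 2π·f = 2π·3060 = 1.923e+04 rad/s.
Step 2 — Component impedances:
  R1: Z = R = 200 Ω
  R2: Z = R = 128 Ω
  L: Z = jωL = j·1.923e+04·0.00191 = 0 + j36.72 Ω
Step 3 — Parallel branch: R2 || L = 1/(1/R2 + 1/L) = 9.734 + j33.93 Ω.
Step 4 — Series with R1: Z_total = R1 + (R2 || L) = 209.7 + j33.93 Ω = 212.5∠9.2° Ω.
Step 5 — Source phasor: V = 9.42∠0.0° V = 9.42 V.
Step 6 — Ohm's law: I = V / Z_total = (9.42) / (209.7 + j33.93) = 0.04377 - j0.007081 A.
Step 7 — Convert to polar: |I| = 0.04434 A, ∠I = -9.2°.

I = 0.04434∠-9.2° A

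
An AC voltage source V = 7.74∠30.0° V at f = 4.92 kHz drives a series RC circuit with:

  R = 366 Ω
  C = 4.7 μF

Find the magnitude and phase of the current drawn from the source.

Step 1 — Angular frequency: ω = 2π·f = 2π·4920 = 3.091e+04 rad/s.
Step 2 — Component impedances:
  R: Z = R = 366 Ω
  C: Z = 1/(jωC) = -j/(ω·C) = 0 - j6.883 Ω
Step 3 — Series combination: Z_total = R + C = 366 - j6.883 Ω = 366.1∠-1.1° Ω.
Step 4 — Source phasor: V = 7.74∠30.0° V = 6.703 + j3.87 V.
Step 5 — Ohm's law: I = V / Z_total = (6.703 + j3.87) / (366 - j6.883) = 0.01811 + j0.01091 A.
Step 6 — Convert to polar: |I| = 0.02114 A, ∠I = 31.1°.

I = 0.02114∠31.1° A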